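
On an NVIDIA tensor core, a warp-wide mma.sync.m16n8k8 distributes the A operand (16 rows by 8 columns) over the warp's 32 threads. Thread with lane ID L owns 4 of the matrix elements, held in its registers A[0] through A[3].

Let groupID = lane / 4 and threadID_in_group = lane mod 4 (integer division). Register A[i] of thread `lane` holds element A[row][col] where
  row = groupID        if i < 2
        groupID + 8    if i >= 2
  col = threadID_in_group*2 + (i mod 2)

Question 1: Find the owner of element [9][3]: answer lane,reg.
r: 9->gid=1,r8=1  c: 3->tid=1,i&1=1
L=1*4+1=5  i=1*2+1=3

5,3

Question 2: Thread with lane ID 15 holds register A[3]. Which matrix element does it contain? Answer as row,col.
L=15->g=15>>2=3, t=15&3=3
[3]->row 3+8=11  col 3·2+1=7

11,7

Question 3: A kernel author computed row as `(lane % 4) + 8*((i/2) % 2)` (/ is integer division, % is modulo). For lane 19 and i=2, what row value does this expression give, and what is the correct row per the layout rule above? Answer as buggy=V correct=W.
buggy=11 correct=12

`(lane % 4) + 8*((i/2) % 2)`[19,2]->11
L=19->gid=19>>2=4, tid=19&3=3
[2]->row 4+8=12  col 3·2+0=6
row: 11 vs 12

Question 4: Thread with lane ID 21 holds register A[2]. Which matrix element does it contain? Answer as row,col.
lane 21: grp=5 (21/4), tig=1 (21%4)
i=2: r=5+8=13, c=1*2+0=2

13,2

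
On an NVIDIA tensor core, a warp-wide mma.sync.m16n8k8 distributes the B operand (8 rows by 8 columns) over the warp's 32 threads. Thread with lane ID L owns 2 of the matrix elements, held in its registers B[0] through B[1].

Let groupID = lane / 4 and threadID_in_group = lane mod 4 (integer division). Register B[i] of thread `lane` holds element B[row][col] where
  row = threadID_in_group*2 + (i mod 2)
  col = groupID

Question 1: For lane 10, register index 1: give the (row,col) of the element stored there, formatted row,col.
5,2

lane 10: gid=2 (10/4), tid=2 (10%4)
i=1: r=2*2+1=5, c=gid=2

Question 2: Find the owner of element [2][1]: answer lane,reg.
c:1=>grp=1  r:2=>tig=1,lo=0
L=1*4+1=5  i=0=0

5,0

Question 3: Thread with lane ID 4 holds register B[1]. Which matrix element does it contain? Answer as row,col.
1,1

lane 4: g=1 (4/4), t=0 (4%4)
i=1: r=0*2+1=1, c=g=1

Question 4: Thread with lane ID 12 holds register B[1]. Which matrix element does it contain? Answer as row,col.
L=12→G=12>>2=3, T=12&3=0
[1]→row 0·2+1=1  col G=3

1,3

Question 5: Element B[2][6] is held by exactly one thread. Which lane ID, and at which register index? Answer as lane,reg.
25,0

c: 6->gid=6  r: 2->tid=1,i&1=0
L=6*4+1=25  i=0=0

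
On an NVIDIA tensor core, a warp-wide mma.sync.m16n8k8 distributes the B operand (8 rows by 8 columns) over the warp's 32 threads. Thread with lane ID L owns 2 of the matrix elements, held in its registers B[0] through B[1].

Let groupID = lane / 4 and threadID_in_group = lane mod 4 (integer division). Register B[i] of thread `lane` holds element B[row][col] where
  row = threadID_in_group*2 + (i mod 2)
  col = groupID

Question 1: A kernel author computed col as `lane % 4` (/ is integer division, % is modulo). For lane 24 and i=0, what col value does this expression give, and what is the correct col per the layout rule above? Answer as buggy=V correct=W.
`lane % 4`[24,0]→0
L=24→G=24>>2=6, T=24&3=0
[0]→row 0·2+0=0  col G=6
col: 0 vs 6

buggy=0 correct=6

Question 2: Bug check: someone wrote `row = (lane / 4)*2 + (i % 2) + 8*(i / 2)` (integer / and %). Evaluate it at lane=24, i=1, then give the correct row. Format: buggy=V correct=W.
`(lane / 4)*2 + (i % 2) + 8*(i / 2)`[24,1]=>13
lane 24: grp=6 (24/4), tig=0 (24%4)
i=1: r=0*2+1=1, c=grp=6
row: 13 vs 1

buggy=13 correct=1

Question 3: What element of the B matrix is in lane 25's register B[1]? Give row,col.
lane 25: gid=6 (25/4), tid=1 (25%4)
i=1: r=1*2+1=3, c=gid=6

3,6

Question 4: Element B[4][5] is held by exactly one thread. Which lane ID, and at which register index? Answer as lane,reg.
c: 5->gid=5  r: 4->tid=2,i&1=0
L=5*4+2=22  i=0=0

22,0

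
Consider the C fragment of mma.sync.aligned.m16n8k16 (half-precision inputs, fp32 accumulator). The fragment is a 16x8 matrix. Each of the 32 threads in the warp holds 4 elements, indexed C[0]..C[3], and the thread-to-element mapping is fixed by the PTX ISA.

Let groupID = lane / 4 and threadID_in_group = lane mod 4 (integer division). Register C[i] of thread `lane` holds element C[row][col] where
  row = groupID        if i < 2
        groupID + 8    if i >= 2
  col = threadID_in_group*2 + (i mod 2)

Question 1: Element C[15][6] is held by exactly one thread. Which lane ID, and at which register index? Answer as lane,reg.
r:15=>grp=7,rB=1  c:6=>tig=3,lo=0
L=7*4+3=31  i=1*2+0=2

31,2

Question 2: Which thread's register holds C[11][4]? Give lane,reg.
14,2

r=11⇒gr=3,Rb=1  c=4⇒th=2,odd=0
L=3*4+2=14  i=1*2+0=2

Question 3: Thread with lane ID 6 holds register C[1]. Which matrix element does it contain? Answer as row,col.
1,5

L=6→G=6>>2=1, T=6&3=2
[1]→row 1+0=1  col 2·2+1=5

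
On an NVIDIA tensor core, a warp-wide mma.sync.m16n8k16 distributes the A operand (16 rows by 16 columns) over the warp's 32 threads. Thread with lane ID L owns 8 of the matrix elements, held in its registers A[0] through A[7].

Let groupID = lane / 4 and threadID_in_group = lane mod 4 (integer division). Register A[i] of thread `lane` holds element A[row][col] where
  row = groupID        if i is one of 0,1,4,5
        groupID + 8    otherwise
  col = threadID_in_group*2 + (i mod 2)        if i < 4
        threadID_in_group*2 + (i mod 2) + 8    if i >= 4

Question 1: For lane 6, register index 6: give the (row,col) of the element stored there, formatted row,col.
lane 6->6/4=1, 6 mod 4=2
i=6  r:1+8->9  c:2·2+0+8->12

9,12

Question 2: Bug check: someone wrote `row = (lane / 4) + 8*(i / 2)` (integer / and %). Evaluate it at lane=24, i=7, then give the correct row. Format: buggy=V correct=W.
buggy=30 correct=14

`(lane / 4) + 8*(i / 2)`[24,7]->30
lane 24: gid=6 (24/4), tid=0 (24%4)
i=7: r=6+8=14, c=0*2+1+8=9
row: 30 vs 14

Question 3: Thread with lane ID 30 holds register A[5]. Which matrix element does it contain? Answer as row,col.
lane 30->30/4=7, 30 mod 4=2
i=5  r:7+0->7  c:2·2+1+8->13

7,13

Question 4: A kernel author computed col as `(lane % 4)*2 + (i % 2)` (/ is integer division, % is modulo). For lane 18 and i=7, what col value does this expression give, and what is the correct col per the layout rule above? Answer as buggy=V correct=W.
`(lane % 4)*2 + (i % 2)`[18,7]->5
lane 18->18/4=4, 18 mod 4=2
i=7  r:4+8->12  c:2·2+1+8->13
col: 5 vs 13

buggy=5 correct=13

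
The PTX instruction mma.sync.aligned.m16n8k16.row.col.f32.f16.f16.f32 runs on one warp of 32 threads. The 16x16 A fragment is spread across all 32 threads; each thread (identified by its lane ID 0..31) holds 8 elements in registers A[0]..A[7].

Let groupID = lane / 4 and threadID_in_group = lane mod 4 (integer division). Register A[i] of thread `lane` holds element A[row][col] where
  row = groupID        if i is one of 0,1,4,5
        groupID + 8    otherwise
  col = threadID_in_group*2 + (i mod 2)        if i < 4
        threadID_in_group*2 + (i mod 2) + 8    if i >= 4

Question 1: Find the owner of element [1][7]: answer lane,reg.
7,1

r=1->g=1,rb=0  c=7->cb=0,t=3,b0=1
L=1*4+3=7  i=0*4+0*2+1=1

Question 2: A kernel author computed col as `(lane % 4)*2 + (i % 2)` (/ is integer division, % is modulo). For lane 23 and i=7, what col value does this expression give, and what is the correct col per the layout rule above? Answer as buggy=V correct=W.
buggy=7 correct=15

`(lane % 4)*2 + (i % 2)`[23,7]→7
lane 23: G=5 (23/4), T=3 (23%4)
i=7: r=5+8=13, c=3*2+1+8=15
col: 7 vs 15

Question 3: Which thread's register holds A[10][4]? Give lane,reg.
r=10⇒gr=2,Rb=1  c=4⇒Cb=0,th=2,odd=0
L=2*4+2=10  i=0*4+1*2+0=2

10,2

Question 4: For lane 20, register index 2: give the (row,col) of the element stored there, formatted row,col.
13,0

lane 20=>20/4=5, 20 mod 4=0
i=2  r:5+8=>13  c:2·0+0+0=>0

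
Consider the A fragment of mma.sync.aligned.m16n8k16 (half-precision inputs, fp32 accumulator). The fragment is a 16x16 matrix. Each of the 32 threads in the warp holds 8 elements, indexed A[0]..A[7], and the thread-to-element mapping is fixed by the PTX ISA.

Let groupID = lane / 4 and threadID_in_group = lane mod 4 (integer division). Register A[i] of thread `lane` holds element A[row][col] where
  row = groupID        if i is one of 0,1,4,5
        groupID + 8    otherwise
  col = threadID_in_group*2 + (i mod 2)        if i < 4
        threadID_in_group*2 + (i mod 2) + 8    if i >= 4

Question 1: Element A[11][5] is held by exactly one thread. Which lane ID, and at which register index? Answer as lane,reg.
r=11⇒gr=3,Rb=1  c=5⇒Cb=0,th=2,odd=1
L=3*4+2=14  i=0*4+1*2+1=3

14,3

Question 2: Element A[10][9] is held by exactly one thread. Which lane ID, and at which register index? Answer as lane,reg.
8,7

r=10→G=2,rhi=1  c=9→chi=1,T=0,p=1
L=2*4+0=8  i=1*4+1*2+1=7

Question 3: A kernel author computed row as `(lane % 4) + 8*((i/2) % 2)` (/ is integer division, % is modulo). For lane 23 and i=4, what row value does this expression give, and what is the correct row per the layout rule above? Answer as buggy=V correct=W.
`(lane % 4) + 8*((i/2) % 2)`[23,4]=>3
23: grp=5,tig=3
[4] (5+0,3*2+0+8) = (5,14)
row: 3 vs 5

buggy=3 correct=5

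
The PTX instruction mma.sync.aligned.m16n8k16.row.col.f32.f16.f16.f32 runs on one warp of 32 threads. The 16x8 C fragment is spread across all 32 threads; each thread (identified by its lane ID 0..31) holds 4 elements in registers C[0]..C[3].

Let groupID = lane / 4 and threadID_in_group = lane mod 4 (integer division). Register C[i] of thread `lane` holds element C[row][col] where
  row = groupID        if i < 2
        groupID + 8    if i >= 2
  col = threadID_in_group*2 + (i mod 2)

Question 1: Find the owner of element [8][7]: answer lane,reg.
3,3

r: 8->gid=0,r8=1  c: 7->tid=3,i&1=1
L=0*4+3=3  i=1*2+1=3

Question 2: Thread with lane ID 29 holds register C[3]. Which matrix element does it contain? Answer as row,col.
15,3

L=29→G=29>>2=7, T=29&3=1
[3]→row 7+8=15  col 1·2+1=3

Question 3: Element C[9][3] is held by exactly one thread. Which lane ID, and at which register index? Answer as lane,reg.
5,3

r: 9->gid=1,r8=1  c: 3->tid=1,i&1=1
L=1*4+1=5  i=1*2+1=3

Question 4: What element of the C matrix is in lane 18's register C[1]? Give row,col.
4,5

18: G=4,T=2
[1] (4+0,2*2+1) = (4,5)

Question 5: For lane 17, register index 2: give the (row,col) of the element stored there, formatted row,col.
L=17=>grp=17>>2=4, tig=17&3=1
[2]=>row 4+8=12  col 1·2+0=2

12,2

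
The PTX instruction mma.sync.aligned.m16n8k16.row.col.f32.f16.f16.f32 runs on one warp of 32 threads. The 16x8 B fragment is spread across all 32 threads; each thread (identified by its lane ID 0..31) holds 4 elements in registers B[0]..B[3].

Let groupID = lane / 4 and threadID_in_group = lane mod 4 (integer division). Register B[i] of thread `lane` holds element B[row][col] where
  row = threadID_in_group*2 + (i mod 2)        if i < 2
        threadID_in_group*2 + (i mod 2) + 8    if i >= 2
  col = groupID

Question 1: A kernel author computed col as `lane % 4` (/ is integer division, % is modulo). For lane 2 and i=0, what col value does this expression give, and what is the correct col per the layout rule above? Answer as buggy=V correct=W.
`lane % 4`[2,0]⇒2
lane 2: gr=0 (2/4), th=2 (2%4)
i=0: r=2*2+0+0=4, c=gr=0
col: 2 vs 0

buggy=2 correct=0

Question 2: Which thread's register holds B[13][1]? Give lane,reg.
c=1→G=1  r=13→rhi=1,T=2,p=1
L=1*4+2=6  i=1*2+1=3

6,3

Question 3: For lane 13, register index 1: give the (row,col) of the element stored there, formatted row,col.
3,3

13: gid=3,tid=1
[1] (1*2+1+0,3) = (3,3)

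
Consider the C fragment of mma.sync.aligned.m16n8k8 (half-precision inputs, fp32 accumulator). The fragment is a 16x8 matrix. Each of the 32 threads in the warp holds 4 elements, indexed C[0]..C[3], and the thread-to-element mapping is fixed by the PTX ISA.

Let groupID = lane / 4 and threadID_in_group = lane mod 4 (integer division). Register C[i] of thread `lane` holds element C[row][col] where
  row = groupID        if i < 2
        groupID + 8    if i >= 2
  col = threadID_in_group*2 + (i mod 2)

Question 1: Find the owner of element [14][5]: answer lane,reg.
26,3

r=14⇒gr=6,Rb=1  c=5⇒th=2,odd=1
L=6*4+2=26  i=1*2+1=3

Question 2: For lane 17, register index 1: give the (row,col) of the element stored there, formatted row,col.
4,3

L=17⇒gr=17>>2=4, th=17&3=1
[1]⇒row 4+0=4  col 1·2+1=3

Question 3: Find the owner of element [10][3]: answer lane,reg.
r:10=>grp=2,rB=1  c:3=>tig=1,lo=1
L=2*4+1=9  i=1*2+1=3

9,3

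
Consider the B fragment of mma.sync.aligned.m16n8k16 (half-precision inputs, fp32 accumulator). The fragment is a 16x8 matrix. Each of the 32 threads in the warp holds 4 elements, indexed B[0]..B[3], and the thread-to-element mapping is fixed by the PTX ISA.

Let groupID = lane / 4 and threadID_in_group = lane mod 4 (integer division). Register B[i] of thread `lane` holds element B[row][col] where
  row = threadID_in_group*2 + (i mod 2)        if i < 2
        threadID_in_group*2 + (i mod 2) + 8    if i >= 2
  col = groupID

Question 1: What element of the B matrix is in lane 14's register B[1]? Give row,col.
L=14->g=14>>2=3, t=14&3=2
[1]->row 2·2+1+0=5  col g=3

5,3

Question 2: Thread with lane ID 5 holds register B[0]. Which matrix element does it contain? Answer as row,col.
L=5=>grp=5>>2=1, tig=5&3=1
[0]=>row 1·2+0+0=2  col grp=1

2,1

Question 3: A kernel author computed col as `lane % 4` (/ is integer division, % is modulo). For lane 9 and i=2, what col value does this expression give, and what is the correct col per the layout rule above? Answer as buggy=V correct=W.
buggy=1 correct=2

`lane % 4`[9,2]->1
lane 9->9/4=2, 9 mod 4=1
i=2  r:2·1+0+8->10  c:2
col: 1 vs 2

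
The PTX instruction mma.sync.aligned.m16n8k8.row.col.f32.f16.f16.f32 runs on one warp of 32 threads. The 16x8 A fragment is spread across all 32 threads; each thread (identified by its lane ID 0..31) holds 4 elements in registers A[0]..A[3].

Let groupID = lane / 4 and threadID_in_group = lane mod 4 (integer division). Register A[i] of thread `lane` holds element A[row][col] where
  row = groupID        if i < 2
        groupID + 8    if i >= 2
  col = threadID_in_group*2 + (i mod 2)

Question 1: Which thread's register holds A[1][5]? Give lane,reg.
6,1

r=1⇒gr=1,Rb=0  c=5⇒th=2,odd=1
L=1*4+2=6  i=0*2+1=1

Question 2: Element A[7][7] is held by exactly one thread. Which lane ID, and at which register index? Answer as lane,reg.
r: 7->gid=7,r8=0  c: 7->tid=3,i&1=1
L=7*4+3=31  i=0*2+1=1

31,1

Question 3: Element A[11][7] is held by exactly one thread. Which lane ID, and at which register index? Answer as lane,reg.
15,3

r:11=>grp=3,rB=1  c:7=>tig=3,lo=1
L=3*4+3=15  i=1*2+1=3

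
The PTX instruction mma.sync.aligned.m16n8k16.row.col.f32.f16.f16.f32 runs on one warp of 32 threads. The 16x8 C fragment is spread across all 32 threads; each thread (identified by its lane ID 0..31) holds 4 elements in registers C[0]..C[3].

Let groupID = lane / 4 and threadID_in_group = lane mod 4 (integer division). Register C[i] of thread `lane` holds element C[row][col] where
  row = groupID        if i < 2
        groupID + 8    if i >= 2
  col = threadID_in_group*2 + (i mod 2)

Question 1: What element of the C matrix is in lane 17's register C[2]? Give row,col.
17: G=4,T=1
[2] (4+8,1*2+0) = (12,2)

12,2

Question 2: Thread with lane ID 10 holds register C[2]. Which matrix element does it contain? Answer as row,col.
10,4

L=10=>grp=10>>2=2, tig=10&3=2
[2]=>row 2+8=10  col 2·2+0=4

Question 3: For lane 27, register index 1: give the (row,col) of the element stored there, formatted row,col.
6,7

27: gid=6,tid=3
[1] (6+0,3*2+1) = (6,7)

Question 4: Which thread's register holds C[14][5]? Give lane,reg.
r=14->g=6,rb=1  c=5->t=2,b0=1
L=6*4+2=26  i=1*2+1=3

26,3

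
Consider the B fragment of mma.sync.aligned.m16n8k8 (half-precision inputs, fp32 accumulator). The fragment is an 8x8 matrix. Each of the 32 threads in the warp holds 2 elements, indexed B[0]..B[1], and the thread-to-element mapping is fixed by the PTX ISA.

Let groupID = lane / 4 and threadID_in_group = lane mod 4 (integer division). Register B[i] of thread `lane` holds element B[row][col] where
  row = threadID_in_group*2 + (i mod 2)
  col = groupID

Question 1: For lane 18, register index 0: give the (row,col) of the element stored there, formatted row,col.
lane 18⇒18/4=4, 18 mod 4=2
i=0  r:2·2+0⇒4  c:4

4,4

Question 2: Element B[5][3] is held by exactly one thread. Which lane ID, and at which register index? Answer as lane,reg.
14,1

c=3⇒gr=3  r=5⇒th=2,odd=1
L=3*4+2=14  i=1=1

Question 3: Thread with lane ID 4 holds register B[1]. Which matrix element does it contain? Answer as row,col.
L=4→G=4>>2=1, T=4&3=0
[1]→row 0·2+1=1  col G=1

1,1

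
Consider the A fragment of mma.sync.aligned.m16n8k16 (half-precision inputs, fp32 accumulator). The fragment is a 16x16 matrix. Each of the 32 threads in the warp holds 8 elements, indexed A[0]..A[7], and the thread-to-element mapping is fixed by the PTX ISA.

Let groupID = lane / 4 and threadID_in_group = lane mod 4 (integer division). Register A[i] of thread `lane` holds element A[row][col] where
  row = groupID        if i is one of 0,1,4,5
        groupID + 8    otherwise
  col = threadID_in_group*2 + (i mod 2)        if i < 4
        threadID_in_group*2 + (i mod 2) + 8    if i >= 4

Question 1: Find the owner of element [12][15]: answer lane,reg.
19,7

r=12→G=4,rhi=1  c=15→chi=1,T=3,p=1
L=4*4+3=19  i=1*4+1*2+1=7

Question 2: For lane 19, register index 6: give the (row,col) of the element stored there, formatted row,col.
lane 19: grp=4 (19/4), tig=3 (19%4)
i=6: r=4+8=12, c=3*2+0+8=14

12,14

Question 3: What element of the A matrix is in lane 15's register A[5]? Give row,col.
15: G=3,T=3
[5] (3+0,3*2+1+8) = (3,15)

3,15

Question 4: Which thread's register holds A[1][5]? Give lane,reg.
r:1=>grp=1,rB=0  c:5=>cB=0,tig=2,lo=1
L=1*4+2=6  i=0*4+0*2+1=1

6,1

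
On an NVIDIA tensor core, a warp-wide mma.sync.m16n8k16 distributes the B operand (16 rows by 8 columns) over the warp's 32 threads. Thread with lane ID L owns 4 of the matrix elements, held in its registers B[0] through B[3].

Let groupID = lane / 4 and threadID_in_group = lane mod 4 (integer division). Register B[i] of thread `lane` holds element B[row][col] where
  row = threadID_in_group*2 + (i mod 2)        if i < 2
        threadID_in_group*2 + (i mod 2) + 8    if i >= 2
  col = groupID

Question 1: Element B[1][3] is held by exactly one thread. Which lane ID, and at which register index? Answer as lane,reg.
c: 3->gid=3  r: 1->r8=0,tid=0,i&1=1
L=3*4+0=12  i=0*2+1=1

12,1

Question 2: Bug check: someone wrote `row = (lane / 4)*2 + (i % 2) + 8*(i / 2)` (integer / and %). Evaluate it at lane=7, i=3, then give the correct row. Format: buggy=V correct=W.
buggy=11 correct=15

`(lane / 4)*2 + (i % 2) + 8*(i / 2)`[7,3]->11
L=7->gid=7>>2=1, tid=7&3=3
[3]->row 3·2+1+8=15  col gid=1
row: 11 vs 15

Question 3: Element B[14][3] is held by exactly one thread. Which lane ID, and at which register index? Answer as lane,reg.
c: 3->gid=3  r: 14->r8=1,tid=3,i&1=0
L=3*4+3=15  i=1*2+0=2

15,2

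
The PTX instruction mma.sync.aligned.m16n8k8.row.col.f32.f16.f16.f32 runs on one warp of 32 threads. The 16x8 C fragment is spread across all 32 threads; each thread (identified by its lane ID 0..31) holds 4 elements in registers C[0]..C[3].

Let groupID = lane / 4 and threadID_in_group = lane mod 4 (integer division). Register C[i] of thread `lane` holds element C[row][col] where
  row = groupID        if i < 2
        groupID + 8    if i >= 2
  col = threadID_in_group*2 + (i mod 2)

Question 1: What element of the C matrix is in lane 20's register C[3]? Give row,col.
L=20=>grp=20>>2=5, tig=20&3=0
[3]=>row 5+8=13  col 0·2+1=1

13,1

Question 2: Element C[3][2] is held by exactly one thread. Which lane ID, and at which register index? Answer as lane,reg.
13,0

r: 3->gid=3,r8=0  c: 2->tid=1,i&1=0
L=3*4+1=13  i=0*2+0=0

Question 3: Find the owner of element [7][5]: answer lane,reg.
30,1

r: 7->gid=7,r8=0  c: 5->tid=2,i&1=1
L=7*4+2=30  i=0*2+1=1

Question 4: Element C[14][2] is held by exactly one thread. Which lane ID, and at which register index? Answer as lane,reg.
r=14⇒gr=6,Rb=1  c=2⇒th=1,odd=0
L=6*4+1=25  i=1*2+0=2

25,2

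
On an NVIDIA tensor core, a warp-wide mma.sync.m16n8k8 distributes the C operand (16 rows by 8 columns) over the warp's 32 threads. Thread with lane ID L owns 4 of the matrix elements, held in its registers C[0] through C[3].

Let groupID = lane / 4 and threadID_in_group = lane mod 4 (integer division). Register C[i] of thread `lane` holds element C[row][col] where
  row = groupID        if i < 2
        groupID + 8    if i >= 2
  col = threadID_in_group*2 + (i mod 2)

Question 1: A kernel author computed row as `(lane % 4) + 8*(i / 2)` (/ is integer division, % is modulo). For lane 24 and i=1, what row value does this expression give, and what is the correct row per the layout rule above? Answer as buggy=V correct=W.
buggy=0 correct=6

`(lane % 4) + 8*(i / 2)`[24,1]⇒0
lane 24⇒24/4=6, 24 mod 4=0
i=1  r:6+0⇒6  c:2·0+1⇒1
row: 0 vs 6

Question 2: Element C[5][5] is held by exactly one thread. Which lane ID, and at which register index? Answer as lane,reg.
r:5=>grp=5,rB=0  c:5=>tig=2,lo=1
L=5*4+2=22  i=0*2+1=1

22,1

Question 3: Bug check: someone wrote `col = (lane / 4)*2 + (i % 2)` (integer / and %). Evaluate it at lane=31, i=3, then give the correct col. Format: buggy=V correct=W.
buggy=15 correct=7

`(lane / 4)*2 + (i % 2)`[31,3]→15
L=31→G=31>>2=7, T=31&3=3
[3]→row 7+8=15  col 3·2+1=7
col: 15 vs 7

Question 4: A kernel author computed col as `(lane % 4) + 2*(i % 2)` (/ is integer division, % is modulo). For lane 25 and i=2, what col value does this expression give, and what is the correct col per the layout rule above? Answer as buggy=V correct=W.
`(lane % 4) + 2*(i % 2)`[25,2]->1
L=25->gid=25>>2=6, tid=25&3=1
[2]->row 6+8=14  col 1·2+0=2
col: 1 vs 2

buggy=1 correct=2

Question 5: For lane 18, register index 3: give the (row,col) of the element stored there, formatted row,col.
lane 18->18/4=4, 18 mod 4=2
i=3  r:4+8->12  c:2·2+1->5

12,5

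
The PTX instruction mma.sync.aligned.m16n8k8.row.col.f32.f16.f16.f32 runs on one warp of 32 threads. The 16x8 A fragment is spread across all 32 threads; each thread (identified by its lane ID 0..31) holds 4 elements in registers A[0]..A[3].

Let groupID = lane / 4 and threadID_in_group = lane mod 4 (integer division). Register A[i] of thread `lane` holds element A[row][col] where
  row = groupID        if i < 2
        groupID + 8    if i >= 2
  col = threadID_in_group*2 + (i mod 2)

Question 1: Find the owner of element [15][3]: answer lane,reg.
r:15=>grp=7,rB=1  c:3=>tig=1,lo=1
L=7*4+1=29  i=1*2+1=3

29,3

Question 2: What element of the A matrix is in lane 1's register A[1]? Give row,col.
0,3

lane 1: gr=0 (1/4), th=1 (1%4)
i=1: r=0+0=0, c=1*2+1=3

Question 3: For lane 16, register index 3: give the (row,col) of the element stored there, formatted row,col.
12,1

lane 16: grp=4 (16/4), tig=0 (16%4)
i=3: r=4+8=12, c=0*2+1=1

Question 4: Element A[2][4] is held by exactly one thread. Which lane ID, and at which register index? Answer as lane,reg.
10,0

r=2⇒gr=2,Rb=0  c=4⇒th=2,odd=0
L=2*4+2=10  i=0*2+0=0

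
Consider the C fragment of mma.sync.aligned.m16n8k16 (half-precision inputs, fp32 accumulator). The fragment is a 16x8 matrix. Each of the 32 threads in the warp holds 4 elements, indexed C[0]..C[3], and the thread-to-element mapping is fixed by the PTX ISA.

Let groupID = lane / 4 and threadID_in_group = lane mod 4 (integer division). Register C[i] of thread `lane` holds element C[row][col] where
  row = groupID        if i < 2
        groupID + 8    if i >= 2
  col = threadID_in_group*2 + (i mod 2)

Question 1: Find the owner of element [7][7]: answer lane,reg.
r: 7->gid=7,r8=0  c: 7->tid=3,i&1=1
L=7*4+3=31  i=0*2+1=1

31,1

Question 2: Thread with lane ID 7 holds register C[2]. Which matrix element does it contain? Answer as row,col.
7: grp=1,tig=3
[2] (1+8,3*2+0) = (9,6)

9,6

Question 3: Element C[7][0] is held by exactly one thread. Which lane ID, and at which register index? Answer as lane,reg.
28,0

r=7⇒gr=7,Rb=0  c=0⇒th=0,odd=0
L=7*4+0=28  i=0*2+0=0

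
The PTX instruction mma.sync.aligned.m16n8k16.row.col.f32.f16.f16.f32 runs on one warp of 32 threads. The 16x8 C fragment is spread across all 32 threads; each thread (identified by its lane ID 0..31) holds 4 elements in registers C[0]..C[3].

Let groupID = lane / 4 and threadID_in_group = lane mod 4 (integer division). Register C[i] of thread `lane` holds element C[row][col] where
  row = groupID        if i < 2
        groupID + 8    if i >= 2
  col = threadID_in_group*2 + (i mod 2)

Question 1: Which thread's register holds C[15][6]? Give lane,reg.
r=15->g=7,rb=1  c=6->t=3,b0=0
L=7*4+3=31  i=1*2+0=2

31,2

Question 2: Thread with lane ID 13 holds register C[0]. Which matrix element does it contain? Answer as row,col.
3,2

13: G=3,T=1
[0] (3+0,1*2+0) = (3,2)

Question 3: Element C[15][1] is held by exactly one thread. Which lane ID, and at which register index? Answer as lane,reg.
28,3

r=15⇒gr=7,Rb=1  c=1⇒th=0,odd=1
L=7*4+0=28  i=1*2+1=3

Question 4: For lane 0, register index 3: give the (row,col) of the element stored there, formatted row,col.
0: gid=0,tid=0
[3] (0+8,0*2+1) = (8,1)

8,1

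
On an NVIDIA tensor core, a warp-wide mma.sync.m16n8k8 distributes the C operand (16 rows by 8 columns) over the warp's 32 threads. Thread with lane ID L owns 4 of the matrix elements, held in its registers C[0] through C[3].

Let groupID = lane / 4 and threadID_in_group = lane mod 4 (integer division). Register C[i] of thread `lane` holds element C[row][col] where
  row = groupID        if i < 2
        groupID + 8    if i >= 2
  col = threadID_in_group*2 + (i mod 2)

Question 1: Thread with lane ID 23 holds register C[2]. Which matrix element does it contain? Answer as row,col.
13,6

lane 23→23/4=5, 23 mod 4=3
i=2  r:5+8→13  c:2·3+0→6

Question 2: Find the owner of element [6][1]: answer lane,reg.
24,1

r=6->g=6,rb=0  c=1->t=0,b0=1
L=6*4+0=24  i=0*2+1=1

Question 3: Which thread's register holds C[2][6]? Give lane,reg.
r=2⇒gr=2,Rb=0  c=6⇒th=3,odd=0
L=2*4+3=11  i=0*2+0=0

11,0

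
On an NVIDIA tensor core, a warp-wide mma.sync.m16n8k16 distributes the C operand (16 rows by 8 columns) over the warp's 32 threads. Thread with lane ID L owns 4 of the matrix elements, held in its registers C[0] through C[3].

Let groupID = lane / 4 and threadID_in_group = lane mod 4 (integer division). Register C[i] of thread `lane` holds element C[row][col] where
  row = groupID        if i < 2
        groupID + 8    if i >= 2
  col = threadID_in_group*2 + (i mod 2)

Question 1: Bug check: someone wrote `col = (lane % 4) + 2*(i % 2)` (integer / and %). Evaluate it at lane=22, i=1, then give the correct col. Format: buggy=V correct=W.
`(lane % 4) + 2*(i % 2)`[22,1]→4
lane 22→22/4=5, 22 mod 4=2
i=1  r:5+0→5  c:2·2+1→5
col: 4 vs 5

buggy=4 correct=5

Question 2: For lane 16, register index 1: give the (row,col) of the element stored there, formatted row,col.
lane 16⇒16/4=4, 16 mod 4=0
i=1  r:4+0⇒4  c:2·0+1⇒1

4,1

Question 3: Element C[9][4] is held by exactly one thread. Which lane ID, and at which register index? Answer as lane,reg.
r: 9->gid=1,r8=1  c: 4->tid=2,i&1=0
L=1*4+2=6  i=1*2+0=2

6,2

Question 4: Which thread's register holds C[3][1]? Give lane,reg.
r=3→G=3,rhi=0  c=1→T=0,p=1
L=3*4+0=12  i=0*2+1=1

12,1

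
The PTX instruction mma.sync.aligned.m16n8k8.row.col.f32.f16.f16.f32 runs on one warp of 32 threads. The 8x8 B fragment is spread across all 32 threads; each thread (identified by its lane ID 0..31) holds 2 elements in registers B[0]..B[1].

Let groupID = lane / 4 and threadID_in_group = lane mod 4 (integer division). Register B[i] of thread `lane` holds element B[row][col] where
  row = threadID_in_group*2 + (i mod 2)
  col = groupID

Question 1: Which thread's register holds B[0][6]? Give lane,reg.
c=6->g=6  r=0->t=0,b0=0
L=6*4+0=24  i=0=0

24,0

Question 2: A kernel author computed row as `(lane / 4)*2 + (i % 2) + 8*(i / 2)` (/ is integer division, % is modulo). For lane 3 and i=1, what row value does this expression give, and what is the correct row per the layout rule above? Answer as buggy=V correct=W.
`(lane / 4)*2 + (i % 2) + 8*(i / 2)`[3,1]->1
lane 3->3/4=0, 3 mod 4=3
i=1  r:2·3+1->7  c:0
row: 1 vs 7

buggy=1 correct=7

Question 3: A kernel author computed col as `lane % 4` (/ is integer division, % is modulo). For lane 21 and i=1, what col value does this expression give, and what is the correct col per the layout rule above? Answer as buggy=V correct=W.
buggy=1 correct=5

`lane % 4`[21,1]→1
21: G=5,T=1
[1] (1*2+1,5) = (3,5)
col: 1 vs 5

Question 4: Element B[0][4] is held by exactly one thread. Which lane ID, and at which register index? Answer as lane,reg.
c:4=>grp=4  r:0=>tig=0,lo=0
L=4*4+0=16  i=0=0

16,0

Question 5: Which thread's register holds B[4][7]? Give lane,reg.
30,0

c=7→G=7  r=4→T=2,p=0
L=7*4+2=30  i=0=0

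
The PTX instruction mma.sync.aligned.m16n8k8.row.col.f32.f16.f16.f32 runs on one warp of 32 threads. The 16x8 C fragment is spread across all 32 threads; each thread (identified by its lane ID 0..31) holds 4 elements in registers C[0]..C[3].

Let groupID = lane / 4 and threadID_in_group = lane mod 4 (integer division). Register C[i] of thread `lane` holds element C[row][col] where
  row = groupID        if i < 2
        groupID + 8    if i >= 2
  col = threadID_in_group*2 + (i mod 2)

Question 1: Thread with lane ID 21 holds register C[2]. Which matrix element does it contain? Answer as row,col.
21: g=5,t=1
[2] (5+8,1*2+0) = (13,2)

13,2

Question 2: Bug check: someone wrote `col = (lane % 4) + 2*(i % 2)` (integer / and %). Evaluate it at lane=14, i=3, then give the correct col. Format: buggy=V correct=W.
buggy=4 correct=5

`(lane % 4) + 2*(i % 2)`[14,3]->4
lane 14->14/4=3, 14 mod 4=2
i=3  r:3+8->11  c:2·2+1->5
col: 4 vs 5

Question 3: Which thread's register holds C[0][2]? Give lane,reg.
r: 0->gid=0,r8=0  c: 2->tid=1,i&1=0
L=0*4+1=1  i=0*2+0=0

1,0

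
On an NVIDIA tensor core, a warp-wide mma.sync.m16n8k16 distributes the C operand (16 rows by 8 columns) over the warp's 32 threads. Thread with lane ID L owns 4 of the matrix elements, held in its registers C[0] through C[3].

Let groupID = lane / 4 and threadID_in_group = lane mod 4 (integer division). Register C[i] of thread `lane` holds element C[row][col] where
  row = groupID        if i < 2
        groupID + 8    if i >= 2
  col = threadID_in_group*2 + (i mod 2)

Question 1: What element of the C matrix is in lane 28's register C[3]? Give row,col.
15,1

lane 28=>28/4=7, 28 mod 4=0
i=3  r:7+8=>15  c:2·0+1=>1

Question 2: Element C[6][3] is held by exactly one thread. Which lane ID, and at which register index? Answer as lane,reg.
25,1

r=6->g=6,rb=0  c=3->t=1,b0=1
L=6*4+1=25  i=0*2+1=1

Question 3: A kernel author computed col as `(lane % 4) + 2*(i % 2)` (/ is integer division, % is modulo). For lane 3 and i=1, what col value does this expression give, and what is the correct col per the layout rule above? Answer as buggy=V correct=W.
`(lane % 4) + 2*(i % 2)`[3,1]->5
3: g=0,t=3
[1] (0+0,3*2+1) = (0,7)
col: 5 vs 7

buggy=5 correct=7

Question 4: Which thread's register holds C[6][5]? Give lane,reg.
26,1

r=6→G=6,rhi=0  c=5→T=2,p=1
L=6*4+2=26  i=0*2+1=1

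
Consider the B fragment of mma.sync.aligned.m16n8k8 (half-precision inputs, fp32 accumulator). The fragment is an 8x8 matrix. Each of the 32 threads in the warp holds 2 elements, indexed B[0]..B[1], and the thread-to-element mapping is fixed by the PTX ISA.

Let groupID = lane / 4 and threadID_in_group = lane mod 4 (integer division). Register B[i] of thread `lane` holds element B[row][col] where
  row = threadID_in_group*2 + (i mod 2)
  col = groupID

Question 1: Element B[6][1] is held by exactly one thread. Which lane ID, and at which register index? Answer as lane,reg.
c=1→G=1  r=6→T=3,p=0
L=1*4+3=7  i=0=0

7,0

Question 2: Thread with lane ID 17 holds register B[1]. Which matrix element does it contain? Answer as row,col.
lane 17: gr=4 (17/4), th=1 (17%4)
i=1: r=1*2+1=3, c=gr=4

3,4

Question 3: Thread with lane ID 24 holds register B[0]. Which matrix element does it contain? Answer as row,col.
lane 24->24/4=6, 24 mod 4=0
i=0  r:2·0+0->0  c:6

0,6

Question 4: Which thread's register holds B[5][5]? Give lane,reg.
22,1

c=5→G=5  r=5→T=2,p=1
L=5*4+2=22  i=1=1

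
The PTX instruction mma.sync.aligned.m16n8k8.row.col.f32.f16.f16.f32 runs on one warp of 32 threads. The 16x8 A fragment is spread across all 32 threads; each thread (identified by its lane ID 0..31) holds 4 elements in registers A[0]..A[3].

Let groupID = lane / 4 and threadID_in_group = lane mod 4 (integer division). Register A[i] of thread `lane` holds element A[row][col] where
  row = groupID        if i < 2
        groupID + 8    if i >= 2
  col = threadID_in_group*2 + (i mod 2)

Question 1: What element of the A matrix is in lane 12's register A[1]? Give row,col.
12: gr=3,th=0
[1] (3+0,0*2+1) = (3,1)

3,1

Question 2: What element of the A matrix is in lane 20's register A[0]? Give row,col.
5,0

lane 20→20/4=5, 20 mod 4=0
i=0  r:5+0→5  c:2·0+0→0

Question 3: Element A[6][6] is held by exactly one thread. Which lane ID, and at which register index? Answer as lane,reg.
r=6→G=6,rhi=0  c=6→T=3,p=0
L=6*4+3=27  i=0*2+0=0

27,0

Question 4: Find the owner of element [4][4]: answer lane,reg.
18,0

r: 4->gid=4,r8=0  c: 4->tid=2,i&1=0
L=4*4+2=18  i=0*2+0=0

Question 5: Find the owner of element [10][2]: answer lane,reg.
9,2

r=10->g=2,rb=1  c=2->t=1,b0=0
L=2*4+1=9  i=1*2+0=2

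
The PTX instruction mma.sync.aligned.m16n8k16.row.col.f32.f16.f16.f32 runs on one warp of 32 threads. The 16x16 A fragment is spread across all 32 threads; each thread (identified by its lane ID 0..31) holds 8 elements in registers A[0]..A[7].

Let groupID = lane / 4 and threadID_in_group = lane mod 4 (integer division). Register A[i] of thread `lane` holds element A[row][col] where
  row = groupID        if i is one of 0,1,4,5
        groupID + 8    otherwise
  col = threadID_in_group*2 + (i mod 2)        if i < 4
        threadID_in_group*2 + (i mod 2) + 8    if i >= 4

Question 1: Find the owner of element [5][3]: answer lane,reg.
21,1

r=5⇒gr=5,Rb=0  c=3⇒Cb=0,th=1,odd=1
L=5*4+1=21  i=0*4+0*2+1=1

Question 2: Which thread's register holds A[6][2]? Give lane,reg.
25,0

r:6=>grp=6,rB=0  c:2=>cB=0,tig=1,lo=0
L=6*4+1=25  i=0*4+0*2+0=0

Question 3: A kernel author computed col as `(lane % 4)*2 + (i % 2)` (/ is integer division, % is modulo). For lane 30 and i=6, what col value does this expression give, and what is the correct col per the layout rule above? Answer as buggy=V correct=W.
`(lane % 4)*2 + (i % 2)`[30,6]=>4
L=30=>grp=30>>2=7, tig=30&3=2
[6]=>row 7+8=15  col 2·2+0+8=12
col: 4 vs 12

buggy=4 correct=12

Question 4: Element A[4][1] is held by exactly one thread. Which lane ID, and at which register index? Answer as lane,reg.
r: 4->gid=4,r8=0  c: 1->c8=0,tid=0,i&1=1
L=4*4+0=16  i=0*4+0*2+1=1

16,1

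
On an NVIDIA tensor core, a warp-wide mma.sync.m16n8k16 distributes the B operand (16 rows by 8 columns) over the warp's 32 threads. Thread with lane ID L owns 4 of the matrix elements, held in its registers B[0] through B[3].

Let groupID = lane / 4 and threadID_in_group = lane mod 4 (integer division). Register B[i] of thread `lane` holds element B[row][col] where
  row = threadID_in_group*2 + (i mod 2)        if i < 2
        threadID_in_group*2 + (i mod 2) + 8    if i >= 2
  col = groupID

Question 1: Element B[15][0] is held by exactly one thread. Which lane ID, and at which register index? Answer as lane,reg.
3,3

c=0->g=0  r=15->rb=1,t=3,b0=1
L=0*4+3=3  i=1*2+1=3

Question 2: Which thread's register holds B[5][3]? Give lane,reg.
14,1

c=3⇒gr=3  r=5⇒Rb=0,th=2,odd=1
L=3*4+2=14  i=0*2+1=1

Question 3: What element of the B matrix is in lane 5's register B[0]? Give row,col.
2,1

5: gid=1,tid=1
[0] (1*2+0+0,1) = (2,1)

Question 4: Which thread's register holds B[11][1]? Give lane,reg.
5,3

c=1→G=1  r=11→rhi=1,T=1,p=1
L=1*4+1=5  i=1*2+1=3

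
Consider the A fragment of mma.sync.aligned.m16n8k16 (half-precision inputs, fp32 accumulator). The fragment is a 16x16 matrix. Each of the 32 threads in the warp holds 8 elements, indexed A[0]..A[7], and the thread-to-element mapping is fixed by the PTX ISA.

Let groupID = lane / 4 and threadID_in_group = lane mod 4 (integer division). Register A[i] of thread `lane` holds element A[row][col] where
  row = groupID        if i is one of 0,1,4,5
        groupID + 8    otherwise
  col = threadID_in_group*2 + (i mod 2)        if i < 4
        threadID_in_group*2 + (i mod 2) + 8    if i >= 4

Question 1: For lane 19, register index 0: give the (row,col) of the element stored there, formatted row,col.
lane 19: gid=4 (19/4), tid=3 (19%4)
i=0: r=4+0=4, c=3*2+0+0=6

4,6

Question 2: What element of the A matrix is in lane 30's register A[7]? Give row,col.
30: gr=7,th=2
[7] (7+8,2*2+1+8) = (15,13)

15,13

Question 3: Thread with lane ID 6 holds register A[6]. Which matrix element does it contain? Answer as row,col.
L=6->g=6>>2=1, t=6&3=2
[6]->row 1+8=9  col 2·2+0+8=12

9,12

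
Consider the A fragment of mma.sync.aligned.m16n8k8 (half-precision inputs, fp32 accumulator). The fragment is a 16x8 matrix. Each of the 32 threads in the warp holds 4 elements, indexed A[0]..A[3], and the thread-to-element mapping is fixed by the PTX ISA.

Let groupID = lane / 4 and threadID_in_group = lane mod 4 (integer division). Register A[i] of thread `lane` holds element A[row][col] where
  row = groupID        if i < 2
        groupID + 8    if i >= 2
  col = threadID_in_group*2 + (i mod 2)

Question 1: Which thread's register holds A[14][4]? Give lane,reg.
26,2

r=14->g=6,rb=1  c=4->t=2,b0=0
L=6*4+2=26  i=1*2+0=2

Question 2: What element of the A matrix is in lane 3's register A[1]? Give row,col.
L=3->gid=3>>2=0, tid=3&3=3
[1]->row 0+0=0  col 3·2+1=7

0,7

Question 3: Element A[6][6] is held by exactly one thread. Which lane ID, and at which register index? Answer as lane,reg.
r=6⇒gr=6,Rb=0  c=6⇒th=3,odd=0
L=6*4+3=27  i=0*2+0=0

27,0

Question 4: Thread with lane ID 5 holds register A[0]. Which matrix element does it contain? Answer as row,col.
lane 5: G=1 (5/4), T=1 (5%4)
i=0: r=1+0=1, c=1*2+0=2

1,2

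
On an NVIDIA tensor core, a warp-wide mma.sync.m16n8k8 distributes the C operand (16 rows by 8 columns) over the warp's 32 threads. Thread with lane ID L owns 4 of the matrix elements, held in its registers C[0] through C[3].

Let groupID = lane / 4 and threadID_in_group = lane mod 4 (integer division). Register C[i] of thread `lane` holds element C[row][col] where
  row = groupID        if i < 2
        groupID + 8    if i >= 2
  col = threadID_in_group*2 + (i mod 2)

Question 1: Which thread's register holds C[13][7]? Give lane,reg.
r=13⇒gr=5,Rb=1  c=7⇒th=3,odd=1
L=5*4+3=23  i=1*2+1=3

23,3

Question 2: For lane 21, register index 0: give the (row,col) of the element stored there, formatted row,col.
lane 21: g=5 (21/4), t=1 (21%4)
i=0: r=5+0=5, c=1*2+0=2

5,2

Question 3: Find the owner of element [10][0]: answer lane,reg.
r=10→G=2,rhi=1  c=0→T=0,p=0
L=2*4+0=8  i=1*2+0=2

8,2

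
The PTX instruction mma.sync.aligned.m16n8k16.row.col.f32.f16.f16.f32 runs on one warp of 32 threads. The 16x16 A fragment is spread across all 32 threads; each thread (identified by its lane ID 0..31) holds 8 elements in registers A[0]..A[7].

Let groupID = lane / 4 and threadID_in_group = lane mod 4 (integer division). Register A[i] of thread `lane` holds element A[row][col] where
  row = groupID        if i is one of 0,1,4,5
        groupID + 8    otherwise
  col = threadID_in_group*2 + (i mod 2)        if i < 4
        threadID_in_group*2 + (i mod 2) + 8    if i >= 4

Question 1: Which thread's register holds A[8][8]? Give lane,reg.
r=8⇒gr=0,Rb=1  c=8⇒Cb=1,th=0,odd=0
L=0*4+0=0  i=1*4+1*2+0=6

0,6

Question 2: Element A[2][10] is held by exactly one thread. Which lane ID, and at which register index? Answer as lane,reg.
9,4

r=2->g=2,rb=0  c=10->cb=1,t=1,b0=0
L=2*4+1=9  i=1*4+0*2+0=4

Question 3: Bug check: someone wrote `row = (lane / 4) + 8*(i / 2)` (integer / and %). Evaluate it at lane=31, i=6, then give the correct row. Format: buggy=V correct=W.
`(lane / 4) + 8*(i / 2)`[31,6]->31
31: g=7,t=3
[6] (7+8,3*2+0+8) = (15,14)
row: 31 vs 15

buggy=31 correct=15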